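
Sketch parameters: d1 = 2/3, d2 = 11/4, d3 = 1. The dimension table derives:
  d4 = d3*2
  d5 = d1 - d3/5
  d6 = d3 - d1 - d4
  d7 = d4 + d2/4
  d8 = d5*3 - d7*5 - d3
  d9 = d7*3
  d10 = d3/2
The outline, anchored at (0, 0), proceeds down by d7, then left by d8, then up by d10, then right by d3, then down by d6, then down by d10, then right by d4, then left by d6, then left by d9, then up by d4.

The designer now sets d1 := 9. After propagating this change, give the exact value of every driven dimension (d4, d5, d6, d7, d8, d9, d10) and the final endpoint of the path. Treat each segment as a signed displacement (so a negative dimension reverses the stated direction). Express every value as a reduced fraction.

Apply edit: d1 := 9
  d4 = d3*2 = 2
  d5 = d1 - d3/5 = 44/5
  d6 = d3 - d1 - d4 = -10
  d7 = d4 + d2/4 = 43/16
  d8 = d5*3 - d7*5 - d3 = 957/80
  d9 = d7*3 = 129/16
  d10 = d3/2 = 1/2
Walk from origin (0, 0):
  seg 1: down by d7 = 43/16 → (0, -43/16)
  seg 2: left by d8 = 957/80 → (-957/80, -43/16)
  seg 3: up by d10 = 1/2 → (-957/80, -35/16)
  seg 4: right by d3 = 1 → (-877/80, -35/16)
  seg 5: down by d6 = -10 → (-877/80, 125/16)
  seg 6: down by d10 = 1/2 → (-877/80, 117/16)
  seg 7: right by d4 = 2 → (-717/80, 117/16)
  seg 8: left by d6 = -10 → (83/80, 117/16)
  seg 9: left by d9 = 129/16 → (-281/40, 117/16)
  seg 10: up by d4 = 2 → (-281/40, 149/16)

d4 = 2
d5 = 44/5
d6 = -10
d7 = 43/16
d8 = 957/80
d9 = 129/16
d10 = 1/2
endpoint = (-281/40, 149/16)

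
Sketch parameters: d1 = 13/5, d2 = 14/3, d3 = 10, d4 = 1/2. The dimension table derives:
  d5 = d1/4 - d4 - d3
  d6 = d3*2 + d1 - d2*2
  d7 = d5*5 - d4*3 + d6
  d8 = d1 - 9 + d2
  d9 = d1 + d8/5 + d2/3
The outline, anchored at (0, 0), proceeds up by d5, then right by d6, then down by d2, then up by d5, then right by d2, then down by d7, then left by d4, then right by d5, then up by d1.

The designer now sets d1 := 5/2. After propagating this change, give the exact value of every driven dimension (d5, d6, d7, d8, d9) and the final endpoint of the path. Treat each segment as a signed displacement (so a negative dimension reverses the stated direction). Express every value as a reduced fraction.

d5 = -79/8
d6 = 79/6
d7 = -905/24
d8 = -11/6
d9 = 166/45
endpoint = (179/24, 379/24)

Apply edit: d1 := 5/2
  d5 = d1/4 - d4 - d3 = -79/8
  d6 = d3*2 + d1 - d2*2 = 79/6
  d7 = d5*5 - d4*3 + d6 = -905/24
  d8 = d1 - 9 + d2 = -11/6
  d9 = d1 + d8/5 + d2/3 = 166/45
Walk from origin (0, 0):
  seg 1: up by d5 = -79/8 → (0, -79/8)
  seg 2: right by d6 = 79/6 → (79/6, -79/8)
  seg 3: down by d2 = 14/3 → (79/6, -349/24)
  seg 4: up by d5 = -79/8 → (79/6, -293/12)
  seg 5: right by d2 = 14/3 → (107/6, -293/12)
  seg 6: down by d7 = -905/24 → (107/6, 319/24)
  seg 7: left by d4 = 1/2 → (52/3, 319/24)
  seg 8: right by d5 = -79/8 → (179/24, 319/24)
  seg 9: up by d1 = 5/2 → (179/24, 379/24)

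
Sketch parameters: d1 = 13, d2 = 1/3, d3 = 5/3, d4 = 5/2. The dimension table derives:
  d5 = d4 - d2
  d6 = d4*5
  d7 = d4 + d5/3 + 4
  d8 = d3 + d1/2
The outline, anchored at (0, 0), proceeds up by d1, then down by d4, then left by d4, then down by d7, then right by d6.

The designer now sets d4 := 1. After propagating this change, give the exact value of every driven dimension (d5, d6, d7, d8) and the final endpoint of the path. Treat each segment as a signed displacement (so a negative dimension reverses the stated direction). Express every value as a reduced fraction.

d5 = 2/3
d6 = 5
d7 = 47/9
d8 = 49/6
endpoint = (4, 61/9)

Apply edit: d4 := 1
  d5 = d4 - d2 = 2/3
  d6 = d4*5 = 5
  d7 = d4 + d5/3 + 4 = 47/9
  d8 = d3 + d1/2 = 49/6
Walk from origin (0, 0):
  seg 1: up by d1 = 13 → (0, 13)
  seg 2: down by d4 = 1 → (0, 12)
  seg 3: left by d4 = 1 → (-1, 12)
  seg 4: down by d7 = 47/9 → (-1, 61/9)
  seg 5: right by d6 = 5 → (4, 61/9)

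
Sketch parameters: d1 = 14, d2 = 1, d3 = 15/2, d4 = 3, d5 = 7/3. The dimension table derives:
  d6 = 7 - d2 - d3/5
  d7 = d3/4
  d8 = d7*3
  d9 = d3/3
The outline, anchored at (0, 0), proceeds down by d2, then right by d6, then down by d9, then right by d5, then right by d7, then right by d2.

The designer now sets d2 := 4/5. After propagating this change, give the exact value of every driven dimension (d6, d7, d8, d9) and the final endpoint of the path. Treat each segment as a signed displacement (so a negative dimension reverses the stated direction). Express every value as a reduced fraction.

Apply edit: d2 := 4/5
  d6 = 7 - d2 - d3/5 = 47/10
  d7 = d3/4 = 15/8
  d8 = d7*3 = 45/8
  d9 = d3/3 = 5/2
Walk from origin (0, 0):
  seg 1: down by d2 = 4/5 → (0, -4/5)
  seg 2: right by d6 = 47/10 → (47/10, -4/5)
  seg 3: down by d9 = 5/2 → (47/10, -33/10)
  seg 4: right by d5 = 7/3 → (211/30, -33/10)
  seg 5: right by d7 = 15/8 → (1069/120, -33/10)
  seg 6: right by d2 = 4/5 → (233/24, -33/10)

d6 = 47/10
d7 = 15/8
d8 = 45/8
d9 = 5/2
endpoint = (233/24, -33/10)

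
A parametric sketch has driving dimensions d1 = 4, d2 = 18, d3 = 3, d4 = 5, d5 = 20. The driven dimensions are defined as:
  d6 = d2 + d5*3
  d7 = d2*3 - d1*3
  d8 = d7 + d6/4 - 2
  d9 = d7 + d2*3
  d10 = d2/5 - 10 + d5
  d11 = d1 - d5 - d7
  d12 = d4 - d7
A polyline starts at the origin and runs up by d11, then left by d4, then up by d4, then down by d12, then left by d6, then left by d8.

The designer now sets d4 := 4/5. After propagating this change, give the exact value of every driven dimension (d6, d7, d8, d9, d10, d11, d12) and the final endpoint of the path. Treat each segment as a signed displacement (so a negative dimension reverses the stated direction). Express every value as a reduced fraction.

d6 = 78
d7 = 42
d8 = 119/2
d9 = 96
d10 = 68/5
d11 = -58
d12 = -206/5
endpoint = (-1383/10, -16)

Apply edit: d4 := 4/5
  d6 = d2 + d5*3 = 78
  d7 = d2*3 - d1*3 = 42
  d8 = d7 + d6/4 - 2 = 119/2
  d9 = d7 + d2*3 = 96
  d10 = d2/5 - 10 + d5 = 68/5
  d11 = d1 - d5 - d7 = -58
  d12 = d4 - d7 = -206/5
Walk from origin (0, 0):
  seg 1: up by d11 = -58 → (0, -58)
  seg 2: left by d4 = 4/5 → (-4/5, -58)
  seg 3: up by d4 = 4/5 → (-4/5, -286/5)
  seg 4: down by d12 = -206/5 → (-4/5, -16)
  seg 5: left by d6 = 78 → (-394/5, -16)
  seg 6: left by d8 = 119/2 → (-1383/10, -16)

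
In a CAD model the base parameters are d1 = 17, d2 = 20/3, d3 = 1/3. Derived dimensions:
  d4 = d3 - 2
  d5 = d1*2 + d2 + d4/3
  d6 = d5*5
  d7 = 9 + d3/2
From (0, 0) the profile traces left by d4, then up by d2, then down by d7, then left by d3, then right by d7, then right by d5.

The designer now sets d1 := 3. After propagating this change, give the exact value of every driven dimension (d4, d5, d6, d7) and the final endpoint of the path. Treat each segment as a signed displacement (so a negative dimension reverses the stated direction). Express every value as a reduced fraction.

d4 = -5/3
d5 = 109/9
d6 = 545/9
d7 = 55/6
endpoint = (407/18, -5/2)

Apply edit: d1 := 3
  d4 = d3 - 2 = -5/3
  d5 = d1*2 + d2 + d4/3 = 109/9
  d6 = d5*5 = 545/9
  d7 = 9 + d3/2 = 55/6
Walk from origin (0, 0):
  seg 1: left by d4 = -5/3 → (5/3, 0)
  seg 2: up by d2 = 20/3 → (5/3, 20/3)
  seg 3: down by d7 = 55/6 → (5/3, -5/2)
  seg 4: left by d3 = 1/3 → (4/3, -5/2)
  seg 5: right by d7 = 55/6 → (21/2, -5/2)
  seg 6: right by d5 = 109/9 → (407/18, -5/2)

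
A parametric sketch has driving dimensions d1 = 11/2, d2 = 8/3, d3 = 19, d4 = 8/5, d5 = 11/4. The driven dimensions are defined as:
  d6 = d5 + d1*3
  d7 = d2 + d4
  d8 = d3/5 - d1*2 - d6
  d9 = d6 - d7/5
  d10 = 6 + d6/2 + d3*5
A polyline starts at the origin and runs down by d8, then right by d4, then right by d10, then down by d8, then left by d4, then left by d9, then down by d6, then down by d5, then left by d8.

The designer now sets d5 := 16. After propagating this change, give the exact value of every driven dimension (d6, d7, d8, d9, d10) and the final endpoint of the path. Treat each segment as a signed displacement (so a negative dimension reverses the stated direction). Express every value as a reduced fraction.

Apply edit: d5 := 16
  d6 = d5 + d1*3 = 65/2
  d7 = d2 + d4 = 64/15
  d8 = d3/5 - d1*2 - d6 = -397/10
  d9 = d6 - d7/5 = 4747/150
  d10 = 6 + d6/2 + d3*5 = 469/4
Walk from origin (0, 0):
  seg 1: down by d8 = -397/10 → (0, 397/10)
  seg 2: right by d4 = 8/5 → (8/5, 397/10)
  seg 3: right by d10 = 469/4 → (2377/20, 397/10)
  seg 4: down by d8 = -397/10 → (2377/20, 397/5)
  seg 5: left by d4 = 8/5 → (469/4, 397/5)
  seg 6: left by d9 = 4747/150 → (25681/300, 397/5)
  seg 7: down by d6 = 65/2 → (25681/300, 469/10)
  seg 8: down by d5 = 16 → (25681/300, 309/10)
  seg 9: left by d8 = -397/10 → (37591/300, 309/10)

d6 = 65/2
d7 = 64/15
d8 = -397/10
d9 = 4747/150
d10 = 469/4
endpoint = (37591/300, 309/10)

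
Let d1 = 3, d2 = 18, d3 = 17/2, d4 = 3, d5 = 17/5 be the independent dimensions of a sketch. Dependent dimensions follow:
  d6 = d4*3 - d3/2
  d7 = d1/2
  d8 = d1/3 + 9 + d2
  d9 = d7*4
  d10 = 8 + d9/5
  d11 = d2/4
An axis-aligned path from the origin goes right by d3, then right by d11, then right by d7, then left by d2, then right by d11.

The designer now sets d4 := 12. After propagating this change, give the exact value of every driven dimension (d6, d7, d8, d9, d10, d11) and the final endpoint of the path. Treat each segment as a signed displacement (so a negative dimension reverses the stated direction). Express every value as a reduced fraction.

d6 = 127/4
d7 = 3/2
d8 = 28
d9 = 6
d10 = 46/5
d11 = 9/2
endpoint = (1, 0)

Apply edit: d4 := 12
  d6 = d4*3 - d3/2 = 127/4
  d7 = d1/2 = 3/2
  d8 = d1/3 + 9 + d2 = 28
  d9 = d7*4 = 6
  d10 = 8 + d9/5 = 46/5
  d11 = d2/4 = 9/2
Walk from origin (0, 0):
  seg 1: right by d3 = 17/2 → (17/2, 0)
  seg 2: right by d11 = 9/2 → (13, 0)
  seg 3: right by d7 = 3/2 → (29/2, 0)
  seg 4: left by d2 = 18 → (-7/2, 0)
  seg 5: right by d11 = 9/2 → (1, 0)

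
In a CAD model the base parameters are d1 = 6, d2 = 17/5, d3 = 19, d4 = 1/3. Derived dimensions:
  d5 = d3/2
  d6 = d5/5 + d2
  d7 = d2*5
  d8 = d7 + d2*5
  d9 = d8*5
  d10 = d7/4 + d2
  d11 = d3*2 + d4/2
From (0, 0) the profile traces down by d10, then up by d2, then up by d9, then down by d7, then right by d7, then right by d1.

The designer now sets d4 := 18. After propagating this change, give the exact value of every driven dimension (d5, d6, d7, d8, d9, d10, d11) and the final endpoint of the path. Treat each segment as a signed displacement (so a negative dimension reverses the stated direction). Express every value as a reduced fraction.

d5 = 19/2
d6 = 53/10
d7 = 17
d8 = 34
d9 = 170
d10 = 153/20
d11 = 47
endpoint = (23, 595/4)

Apply edit: d4 := 18
  d5 = d3/2 = 19/2
  d6 = d5/5 + d2 = 53/10
  d7 = d2*5 = 17
  d8 = d7 + d2*5 = 34
  d9 = d8*5 = 170
  d10 = d7/4 + d2 = 153/20
  d11 = d3*2 + d4/2 = 47
Walk from origin (0, 0):
  seg 1: down by d10 = 153/20 → (0, -153/20)
  seg 2: up by d2 = 17/5 → (0, -17/4)
  seg 3: up by d9 = 170 → (0, 663/4)
  seg 4: down by d7 = 17 → (0, 595/4)
  seg 5: right by d7 = 17 → (17, 595/4)
  seg 6: right by d1 = 6 → (23, 595/4)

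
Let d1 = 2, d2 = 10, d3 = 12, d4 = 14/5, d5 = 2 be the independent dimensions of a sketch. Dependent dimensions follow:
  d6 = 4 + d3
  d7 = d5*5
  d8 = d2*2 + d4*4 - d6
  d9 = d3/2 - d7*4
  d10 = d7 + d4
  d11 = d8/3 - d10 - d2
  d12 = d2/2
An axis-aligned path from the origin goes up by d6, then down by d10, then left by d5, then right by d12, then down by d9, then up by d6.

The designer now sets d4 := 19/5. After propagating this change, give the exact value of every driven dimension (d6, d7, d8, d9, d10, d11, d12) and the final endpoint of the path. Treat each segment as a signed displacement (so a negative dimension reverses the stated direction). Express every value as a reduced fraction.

d6 = 16
d7 = 10
d8 = 96/5
d9 = -34
d10 = 69/5
d11 = -87/5
d12 = 5
endpoint = (3, 261/5)

Apply edit: d4 := 19/5
  d6 = 4 + d3 = 16
  d7 = d5*5 = 10
  d8 = d2*2 + d4*4 - d6 = 96/5
  d9 = d3/2 - d7*4 = -34
  d10 = d7 + d4 = 69/5
  d11 = d8/3 - d10 - d2 = -87/5
  d12 = d2/2 = 5
Walk from origin (0, 0):
  seg 1: up by d6 = 16 → (0, 16)
  seg 2: down by d10 = 69/5 → (0, 11/5)
  seg 3: left by d5 = 2 → (-2, 11/5)
  seg 4: right by d12 = 5 → (3, 11/5)
  seg 5: down by d9 = -34 → (3, 181/5)
  seg 6: up by d6 = 16 → (3, 261/5)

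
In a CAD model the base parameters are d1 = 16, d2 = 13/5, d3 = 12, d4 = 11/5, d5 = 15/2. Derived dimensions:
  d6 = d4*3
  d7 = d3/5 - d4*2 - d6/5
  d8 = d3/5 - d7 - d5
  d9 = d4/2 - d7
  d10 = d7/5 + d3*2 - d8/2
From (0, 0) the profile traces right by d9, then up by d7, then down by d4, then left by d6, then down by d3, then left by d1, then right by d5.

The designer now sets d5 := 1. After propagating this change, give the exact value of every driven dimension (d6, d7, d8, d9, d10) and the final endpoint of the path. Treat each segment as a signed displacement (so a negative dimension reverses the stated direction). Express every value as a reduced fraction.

Apply edit: d5 := 1
  d6 = d4*3 = 33/5
  d7 = d3/5 - d4*2 - d6/5 = -83/25
  d8 = d3/5 - d7 - d5 = 118/25
  d9 = d4/2 - d7 = 221/50
  d10 = d7/5 + d3*2 - d8/2 = 2622/125
Walk from origin (0, 0):
  seg 1: right by d9 = 221/50 → (221/50, 0)
  seg 2: up by d7 = -83/25 → (221/50, -83/25)
  seg 3: down by d4 = 11/5 → (221/50, -138/25)
  seg 4: left by d6 = 33/5 → (-109/50, -138/25)
  seg 5: down by d3 = 12 → (-109/50, -438/25)
  seg 6: left by d1 = 16 → (-909/50, -438/25)
  seg 7: right by d5 = 1 → (-859/50, -438/25)

d6 = 33/5
d7 = -83/25
d8 = 118/25
d9 = 221/50
d10 = 2622/125
endpoint = (-859/50, -438/25)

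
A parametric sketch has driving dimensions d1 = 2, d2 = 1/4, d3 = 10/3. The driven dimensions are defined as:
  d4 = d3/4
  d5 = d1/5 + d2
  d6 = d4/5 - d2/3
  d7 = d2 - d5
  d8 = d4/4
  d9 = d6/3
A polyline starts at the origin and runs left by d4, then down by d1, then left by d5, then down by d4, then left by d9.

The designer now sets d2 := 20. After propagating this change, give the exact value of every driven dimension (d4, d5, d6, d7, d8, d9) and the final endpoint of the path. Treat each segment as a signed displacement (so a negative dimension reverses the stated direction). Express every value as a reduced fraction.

d4 = 5/6
d5 = 102/5
d6 = -13/2
d7 = -2/5
d8 = 5/24
d9 = -13/6
endpoint = (-286/15, -17/6)

Apply edit: d2 := 20
  d4 = d3/4 = 5/6
  d5 = d1/5 + d2 = 102/5
  d6 = d4/5 - d2/3 = -13/2
  d7 = d2 - d5 = -2/5
  d8 = d4/4 = 5/24
  d9 = d6/3 = -13/6
Walk from origin (0, 0):
  seg 1: left by d4 = 5/6 → (-5/6, 0)
  seg 2: down by d1 = 2 → (-5/6, -2)
  seg 3: left by d5 = 102/5 → (-637/30, -2)
  seg 4: down by d4 = 5/6 → (-637/30, -17/6)
  seg 5: left by d9 = -13/6 → (-286/15, -17/6)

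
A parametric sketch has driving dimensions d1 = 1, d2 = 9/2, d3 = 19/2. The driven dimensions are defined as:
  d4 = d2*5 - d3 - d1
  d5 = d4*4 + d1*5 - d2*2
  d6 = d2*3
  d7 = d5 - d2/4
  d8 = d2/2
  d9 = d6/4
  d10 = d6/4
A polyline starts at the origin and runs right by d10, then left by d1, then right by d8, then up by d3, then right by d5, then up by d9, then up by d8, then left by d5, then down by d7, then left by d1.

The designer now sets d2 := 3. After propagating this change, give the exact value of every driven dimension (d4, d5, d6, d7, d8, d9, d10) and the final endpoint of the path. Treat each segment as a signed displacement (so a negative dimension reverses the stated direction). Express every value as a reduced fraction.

d4 = 9/2
d5 = 17
d6 = 9
d7 = 65/4
d8 = 3/2
d9 = 9/4
d10 = 9/4
endpoint = (7/4, -3)

Apply edit: d2 := 3
  d4 = d2*5 - d3 - d1 = 9/2
  d5 = d4*4 + d1*5 - d2*2 = 17
  d6 = d2*3 = 9
  d7 = d5 - d2/4 = 65/4
  d8 = d2/2 = 3/2
  d9 = d6/4 = 9/4
  d10 = d6/4 = 9/4
Walk from origin (0, 0):
  seg 1: right by d10 = 9/4 → (9/4, 0)
  seg 2: left by d1 = 1 → (5/4, 0)
  seg 3: right by d8 = 3/2 → (11/4, 0)
  seg 4: up by d3 = 19/2 → (11/4, 19/2)
  seg 5: right by d5 = 17 → (79/4, 19/2)
  seg 6: up by d9 = 9/4 → (79/4, 47/4)
  seg 7: up by d8 = 3/2 → (79/4, 53/4)
  seg 8: left by d5 = 17 → (11/4, 53/4)
  seg 9: down by d7 = 65/4 → (11/4, -3)
  seg 10: left by d1 = 1 → (7/4, -3)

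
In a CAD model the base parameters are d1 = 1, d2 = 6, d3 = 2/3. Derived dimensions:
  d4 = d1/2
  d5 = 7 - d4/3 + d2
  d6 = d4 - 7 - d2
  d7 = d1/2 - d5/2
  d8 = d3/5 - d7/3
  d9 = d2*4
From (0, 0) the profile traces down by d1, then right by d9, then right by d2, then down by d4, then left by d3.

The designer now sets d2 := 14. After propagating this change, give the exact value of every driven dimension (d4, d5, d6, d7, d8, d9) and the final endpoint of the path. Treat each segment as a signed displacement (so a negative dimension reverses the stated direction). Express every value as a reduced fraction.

d4 = 1/2
d5 = 125/6
d6 = -41/2
d7 = -119/12
d8 = 619/180
d9 = 56
endpoint = (208/3, -3/2)

Apply edit: d2 := 14
  d4 = d1/2 = 1/2
  d5 = 7 - d4/3 + d2 = 125/6
  d6 = d4 - 7 - d2 = -41/2
  d7 = d1/2 - d5/2 = -119/12
  d8 = d3/5 - d7/3 = 619/180
  d9 = d2*4 = 56
Walk from origin (0, 0):
  seg 1: down by d1 = 1 → (0, -1)
  seg 2: right by d9 = 56 → (56, -1)
  seg 3: right by d2 = 14 → (70, -1)
  seg 4: down by d4 = 1/2 → (70, -3/2)
  seg 5: left by d3 = 2/3 → (208/3, -3/2)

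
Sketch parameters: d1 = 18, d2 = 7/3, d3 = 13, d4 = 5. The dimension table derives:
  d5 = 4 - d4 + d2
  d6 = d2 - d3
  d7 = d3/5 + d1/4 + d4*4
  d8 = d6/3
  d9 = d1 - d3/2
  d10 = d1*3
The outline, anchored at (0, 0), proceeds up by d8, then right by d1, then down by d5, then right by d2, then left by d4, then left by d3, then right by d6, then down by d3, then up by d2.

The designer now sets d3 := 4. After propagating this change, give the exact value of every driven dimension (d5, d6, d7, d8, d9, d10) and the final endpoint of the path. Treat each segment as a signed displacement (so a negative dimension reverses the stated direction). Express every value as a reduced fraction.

d5 = 4/3
d6 = -5/3
d7 = 253/10
d8 = -5/9
d9 = 16
d10 = 54
endpoint = (29/3, -32/9)

Apply edit: d3 := 4
  d5 = 4 - d4 + d2 = 4/3
  d6 = d2 - d3 = -5/3
  d7 = d3/5 + d1/4 + d4*4 = 253/10
  d8 = d6/3 = -5/9
  d9 = d1 - d3/2 = 16
  d10 = d1*3 = 54
Walk from origin (0, 0):
  seg 1: up by d8 = -5/9 → (0, -5/9)
  seg 2: right by d1 = 18 → (18, -5/9)
  seg 3: down by d5 = 4/3 → (18, -17/9)
  seg 4: right by d2 = 7/3 → (61/3, -17/9)
  seg 5: left by d4 = 5 → (46/3, -17/9)
  seg 6: left by d3 = 4 → (34/3, -17/9)
  seg 7: right by d6 = -5/3 → (29/3, -17/9)
  seg 8: down by d3 = 4 → (29/3, -53/9)
  seg 9: up by d2 = 7/3 → (29/3, -32/9)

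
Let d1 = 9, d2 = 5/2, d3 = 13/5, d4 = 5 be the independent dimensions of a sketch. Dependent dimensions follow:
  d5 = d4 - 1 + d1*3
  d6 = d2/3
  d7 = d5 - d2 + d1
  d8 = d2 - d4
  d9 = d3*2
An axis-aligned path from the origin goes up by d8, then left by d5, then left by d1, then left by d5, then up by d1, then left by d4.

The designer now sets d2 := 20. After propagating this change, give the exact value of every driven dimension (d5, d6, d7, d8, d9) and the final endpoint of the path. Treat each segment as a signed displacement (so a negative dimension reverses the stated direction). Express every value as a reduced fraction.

d5 = 31
d6 = 20/3
d7 = 20
d8 = 15
d9 = 26/5
endpoint = (-76, 24)

Apply edit: d2 := 20
  d5 = d4 - 1 + d1*3 = 31
  d6 = d2/3 = 20/3
  d7 = d5 - d2 + d1 = 20
  d8 = d2 - d4 = 15
  d9 = d3*2 = 26/5
Walk from origin (0, 0):
  seg 1: up by d8 = 15 → (0, 15)
  seg 2: left by d5 = 31 → (-31, 15)
  seg 3: left by d1 = 9 → (-40, 15)
  seg 4: left by d5 = 31 → (-71, 15)
  seg 5: up by d1 = 9 → (-71, 24)
  seg 6: left by d4 = 5 → (-76, 24)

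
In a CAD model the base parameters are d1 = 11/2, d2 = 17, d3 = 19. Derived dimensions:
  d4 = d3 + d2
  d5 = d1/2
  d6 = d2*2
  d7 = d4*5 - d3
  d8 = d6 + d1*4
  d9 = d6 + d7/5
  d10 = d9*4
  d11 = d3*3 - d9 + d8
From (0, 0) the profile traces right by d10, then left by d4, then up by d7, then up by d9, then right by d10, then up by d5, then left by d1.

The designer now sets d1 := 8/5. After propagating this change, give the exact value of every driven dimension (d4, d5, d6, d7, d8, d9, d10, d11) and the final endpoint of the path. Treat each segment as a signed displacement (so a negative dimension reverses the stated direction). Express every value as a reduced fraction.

d4 = 36
d5 = 4/5
d6 = 34
d7 = 161
d8 = 202/5
d9 = 331/5
d10 = 1324/5
d11 = 156/5
endpoint = (492, 228)

Apply edit: d1 := 8/5
  d4 = d3 + d2 = 36
  d5 = d1/2 = 4/5
  d6 = d2*2 = 34
  d7 = d4*5 - d3 = 161
  d8 = d6 + d1*4 = 202/5
  d9 = d6 + d7/5 = 331/5
  d10 = d9*4 = 1324/5
  d11 = d3*3 - d9 + d8 = 156/5
Walk from origin (0, 0):
  seg 1: right by d10 = 1324/5 → (1324/5, 0)
  seg 2: left by d4 = 36 → (1144/5, 0)
  seg 3: up by d7 = 161 → (1144/5, 161)
  seg 4: up by d9 = 331/5 → (1144/5, 1136/5)
  seg 5: right by d10 = 1324/5 → (2468/5, 1136/5)
  seg 6: up by d5 = 4/5 → (2468/5, 228)
  seg 7: left by d1 = 8/5 → (492, 228)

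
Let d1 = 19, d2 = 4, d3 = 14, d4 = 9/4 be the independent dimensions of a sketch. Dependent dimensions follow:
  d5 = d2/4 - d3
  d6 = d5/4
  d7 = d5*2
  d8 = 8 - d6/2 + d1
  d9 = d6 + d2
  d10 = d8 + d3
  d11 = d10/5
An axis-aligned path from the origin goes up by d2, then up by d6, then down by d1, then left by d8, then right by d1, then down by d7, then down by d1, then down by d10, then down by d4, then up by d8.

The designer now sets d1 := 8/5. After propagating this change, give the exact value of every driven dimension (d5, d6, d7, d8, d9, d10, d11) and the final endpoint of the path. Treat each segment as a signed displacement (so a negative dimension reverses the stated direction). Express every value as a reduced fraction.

d5 = -13
d6 = -13/4
d7 = -26
d8 = 449/40
d9 = 3/4
d10 = 1009/40
d11 = 1009/200
endpoint = (-77/8, 73/10)

Apply edit: d1 := 8/5
  d5 = d2/4 - d3 = -13
  d6 = d5/4 = -13/4
  d7 = d5*2 = -26
  d8 = 8 - d6/2 + d1 = 449/40
  d9 = d6 + d2 = 3/4
  d10 = d8 + d3 = 1009/40
  d11 = d10/5 = 1009/200
Walk from origin (0, 0):
  seg 1: up by d2 = 4 → (0, 4)
  seg 2: up by d6 = -13/4 → (0, 3/4)
  seg 3: down by d1 = 8/5 → (0, -17/20)
  seg 4: left by d8 = 449/40 → (-449/40, -17/20)
  seg 5: right by d1 = 8/5 → (-77/8, -17/20)
  seg 6: down by d7 = -26 → (-77/8, 503/20)
  seg 7: down by d1 = 8/5 → (-77/8, 471/20)
  seg 8: down by d10 = 1009/40 → (-77/8, -67/40)
  seg 9: down by d4 = 9/4 → (-77/8, -157/40)
  seg 10: up by d8 = 449/40 → (-77/8, 73/10)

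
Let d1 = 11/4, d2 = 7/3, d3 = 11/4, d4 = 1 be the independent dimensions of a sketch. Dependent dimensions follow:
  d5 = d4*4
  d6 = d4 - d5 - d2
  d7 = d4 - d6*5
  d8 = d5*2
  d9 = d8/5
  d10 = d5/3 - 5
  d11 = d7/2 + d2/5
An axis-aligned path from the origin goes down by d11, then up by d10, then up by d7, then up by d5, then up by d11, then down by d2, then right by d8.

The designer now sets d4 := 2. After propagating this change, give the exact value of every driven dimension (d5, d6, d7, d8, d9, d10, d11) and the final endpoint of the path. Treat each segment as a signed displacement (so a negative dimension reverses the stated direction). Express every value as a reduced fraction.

Apply edit: d4 := 2
  d5 = d4*4 = 8
  d6 = d4 - d5 - d2 = -25/3
  d7 = d4 - d6*5 = 131/3
  d8 = d5*2 = 16
  d9 = d8/5 = 16/5
  d10 = d5/3 - 5 = -7/3
  d11 = d7/2 + d2/5 = 223/10
Walk from origin (0, 0):
  seg 1: down by d11 = 223/10 → (0, -223/10)
  seg 2: up by d10 = -7/3 → (0, -739/30)
  seg 3: up by d7 = 131/3 → (0, 571/30)
  seg 4: up by d5 = 8 → (0, 811/30)
  seg 5: up by d11 = 223/10 → (0, 148/3)
  seg 6: down by d2 = 7/3 → (0, 47)
  seg 7: right by d8 = 16 → (16, 47)

d5 = 8
d6 = -25/3
d7 = 131/3
d8 = 16
d9 = 16/5
d10 = -7/3
d11 = 223/10
endpoint = (16, 47)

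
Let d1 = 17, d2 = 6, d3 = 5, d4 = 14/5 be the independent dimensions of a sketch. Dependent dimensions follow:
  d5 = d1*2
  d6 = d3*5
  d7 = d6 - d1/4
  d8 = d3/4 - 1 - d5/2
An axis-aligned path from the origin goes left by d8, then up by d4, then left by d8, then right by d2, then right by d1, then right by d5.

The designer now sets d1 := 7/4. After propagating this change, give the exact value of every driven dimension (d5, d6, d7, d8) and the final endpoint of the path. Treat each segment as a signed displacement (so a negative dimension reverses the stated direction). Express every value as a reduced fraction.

d5 = 7/2
d6 = 25
d7 = 393/16
d8 = -3/2
endpoint = (57/4, 14/5)

Apply edit: d1 := 7/4
  d5 = d1*2 = 7/2
  d6 = d3*5 = 25
  d7 = d6 - d1/4 = 393/16
  d8 = d3/4 - 1 - d5/2 = -3/2
Walk from origin (0, 0):
  seg 1: left by d8 = -3/2 → (3/2, 0)
  seg 2: up by d4 = 14/5 → (3/2, 14/5)
  seg 3: left by d8 = -3/2 → (3, 14/5)
  seg 4: right by d2 = 6 → (9, 14/5)
  seg 5: right by d1 = 7/4 → (43/4, 14/5)
  seg 6: right by d5 = 7/2 → (57/4, 14/5)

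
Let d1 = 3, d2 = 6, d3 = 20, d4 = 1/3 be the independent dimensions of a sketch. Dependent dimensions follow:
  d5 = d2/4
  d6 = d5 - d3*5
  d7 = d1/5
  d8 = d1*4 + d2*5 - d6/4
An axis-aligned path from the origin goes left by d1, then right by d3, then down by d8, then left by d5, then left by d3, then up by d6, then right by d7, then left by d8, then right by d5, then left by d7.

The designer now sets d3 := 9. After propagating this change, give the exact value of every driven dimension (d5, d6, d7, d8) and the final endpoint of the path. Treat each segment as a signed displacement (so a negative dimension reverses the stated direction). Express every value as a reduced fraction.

d5 = 3/2
d6 = -87/2
d7 = 3/5
d8 = 423/8
endpoint = (-447/8, -771/8)

Apply edit: d3 := 9
  d5 = d2/4 = 3/2
  d6 = d5 - d3*5 = -87/2
  d7 = d1/5 = 3/5
  d8 = d1*4 + d2*5 - d6/4 = 423/8
Walk from origin (0, 0):
  seg 1: left by d1 = 3 → (-3, 0)
  seg 2: right by d3 = 9 → (6, 0)
  seg 3: down by d8 = 423/8 → (6, -423/8)
  seg 4: left by d5 = 3/2 → (9/2, -423/8)
  seg 5: left by d3 = 9 → (-9/2, -423/8)
  seg 6: up by d6 = -87/2 → (-9/2, -771/8)
  seg 7: right by d7 = 3/5 → (-39/10, -771/8)
  seg 8: left by d8 = 423/8 → (-2271/40, -771/8)
  seg 9: right by d5 = 3/2 → (-2211/40, -771/8)
  seg 10: left by d7 = 3/5 → (-447/8, -771/8)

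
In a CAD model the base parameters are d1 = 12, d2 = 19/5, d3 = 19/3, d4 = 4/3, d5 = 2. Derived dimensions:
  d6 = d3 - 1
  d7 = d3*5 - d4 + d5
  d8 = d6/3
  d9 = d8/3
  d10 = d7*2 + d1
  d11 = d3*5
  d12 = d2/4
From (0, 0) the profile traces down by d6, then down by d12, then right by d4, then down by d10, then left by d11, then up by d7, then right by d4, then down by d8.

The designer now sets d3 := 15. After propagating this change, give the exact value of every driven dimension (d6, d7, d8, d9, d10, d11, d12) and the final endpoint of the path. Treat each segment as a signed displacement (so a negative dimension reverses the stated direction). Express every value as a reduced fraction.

d6 = 14
d7 = 227/3
d8 = 14/3
d9 = 14/9
d10 = 490/3
d11 = 75
d12 = 19/20
endpoint = (-217/3, -6437/60)

Apply edit: d3 := 15
  d6 = d3 - 1 = 14
  d7 = d3*5 - d4 + d5 = 227/3
  d8 = d6/3 = 14/3
  d9 = d8/3 = 14/9
  d10 = d7*2 + d1 = 490/3
  d11 = d3*5 = 75
  d12 = d2/4 = 19/20
Walk from origin (0, 0):
  seg 1: down by d6 = 14 → (0, -14)
  seg 2: down by d12 = 19/20 → (0, -299/20)
  seg 3: right by d4 = 4/3 → (4/3, -299/20)
  seg 4: down by d10 = 490/3 → (4/3, -10697/60)
  seg 5: left by d11 = 75 → (-221/3, -10697/60)
  seg 6: up by d7 = 227/3 → (-221/3, -6157/60)
  seg 7: right by d4 = 4/3 → (-217/3, -6157/60)
  seg 8: down by d8 = 14/3 → (-217/3, -6437/60)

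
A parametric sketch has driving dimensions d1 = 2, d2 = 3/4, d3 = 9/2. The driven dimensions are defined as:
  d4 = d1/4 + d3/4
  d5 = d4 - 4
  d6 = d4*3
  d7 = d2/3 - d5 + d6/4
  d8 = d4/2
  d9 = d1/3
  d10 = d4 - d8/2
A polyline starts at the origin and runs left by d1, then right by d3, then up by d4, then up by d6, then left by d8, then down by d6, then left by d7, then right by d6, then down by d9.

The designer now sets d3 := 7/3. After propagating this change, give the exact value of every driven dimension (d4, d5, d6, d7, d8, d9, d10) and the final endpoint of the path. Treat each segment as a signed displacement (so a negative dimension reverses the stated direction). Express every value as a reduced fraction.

d4 = 13/12
d5 = -35/12
d6 = 13/4
d7 = 191/48
d8 = 13/24
d9 = 2/3
d10 = 13/16
endpoint = (-15/16, 5/12)

Apply edit: d3 := 7/3
  d4 = d1/4 + d3/4 = 13/12
  d5 = d4 - 4 = -35/12
  d6 = d4*3 = 13/4
  d7 = d2/3 - d5 + d6/4 = 191/48
  d8 = d4/2 = 13/24
  d9 = d1/3 = 2/3
  d10 = d4 - d8/2 = 13/16
Walk from origin (0, 0):
  seg 1: left by d1 = 2 → (-2, 0)
  seg 2: right by d3 = 7/3 → (1/3, 0)
  seg 3: up by d4 = 13/12 → (1/3, 13/12)
  seg 4: up by d6 = 13/4 → (1/3, 13/3)
  seg 5: left by d8 = 13/24 → (-5/24, 13/3)
  seg 6: down by d6 = 13/4 → (-5/24, 13/12)
  seg 7: left by d7 = 191/48 → (-67/16, 13/12)
  seg 8: right by d6 = 13/4 → (-15/16, 13/12)
  seg 9: down by d9 = 2/3 → (-15/16, 5/12)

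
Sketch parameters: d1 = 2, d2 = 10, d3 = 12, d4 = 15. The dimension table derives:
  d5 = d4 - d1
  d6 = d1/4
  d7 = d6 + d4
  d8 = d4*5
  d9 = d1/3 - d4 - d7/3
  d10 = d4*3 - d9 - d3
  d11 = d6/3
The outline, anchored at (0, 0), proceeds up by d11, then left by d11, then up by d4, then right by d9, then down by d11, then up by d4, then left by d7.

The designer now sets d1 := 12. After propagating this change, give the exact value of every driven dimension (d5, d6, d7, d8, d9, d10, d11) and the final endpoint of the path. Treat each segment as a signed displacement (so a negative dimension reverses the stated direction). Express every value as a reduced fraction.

Apply edit: d1 := 12
  d5 = d4 - d1 = 3
  d6 = d1/4 = 3
  d7 = d6 + d4 = 18
  d8 = d4*5 = 75
  d9 = d1/3 - d4 - d7/3 = -17
  d10 = d4*3 - d9 - d3 = 50
  d11 = d6/3 = 1
Walk from origin (0, 0):
  seg 1: up by d11 = 1 → (0, 1)
  seg 2: left by d11 = 1 → (-1, 1)
  seg 3: up by d4 = 15 → (-1, 16)
  seg 4: right by d9 = -17 → (-18, 16)
  seg 5: down by d11 = 1 → (-18, 15)
  seg 6: up by d4 = 15 → (-18, 30)
  seg 7: left by d7 = 18 → (-36, 30)

d5 = 3
d6 = 3
d7 = 18
d8 = 75
d9 = -17
d10 = 50
d11 = 1
endpoint = (-36, 30)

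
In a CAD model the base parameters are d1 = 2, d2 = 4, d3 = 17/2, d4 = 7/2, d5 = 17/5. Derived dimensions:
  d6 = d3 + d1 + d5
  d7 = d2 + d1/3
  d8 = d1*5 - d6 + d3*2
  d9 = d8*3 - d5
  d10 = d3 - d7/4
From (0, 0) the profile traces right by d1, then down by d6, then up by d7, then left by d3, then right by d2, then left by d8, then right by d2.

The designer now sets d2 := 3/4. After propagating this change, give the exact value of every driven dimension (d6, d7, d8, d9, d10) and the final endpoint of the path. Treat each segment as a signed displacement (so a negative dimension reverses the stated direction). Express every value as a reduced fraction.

d6 = 139/10
d7 = 17/12
d8 = 131/10
d9 = 359/10
d10 = 391/48
endpoint = (-181/10, -749/60)

Apply edit: d2 := 3/4
  d6 = d3 + d1 + d5 = 139/10
  d7 = d2 + d1/3 = 17/12
  d8 = d1*5 - d6 + d3*2 = 131/10
  d9 = d8*3 - d5 = 359/10
  d10 = d3 - d7/4 = 391/48
Walk from origin (0, 0):
  seg 1: right by d1 = 2 → (2, 0)
  seg 2: down by d6 = 139/10 → (2, -139/10)
  seg 3: up by d7 = 17/12 → (2, -749/60)
  seg 4: left by d3 = 17/2 → (-13/2, -749/60)
  seg 5: right by d2 = 3/4 → (-23/4, -749/60)
  seg 6: left by d8 = 131/10 → (-377/20, -749/60)
  seg 7: right by d2 = 3/4 → (-181/10, -749/60)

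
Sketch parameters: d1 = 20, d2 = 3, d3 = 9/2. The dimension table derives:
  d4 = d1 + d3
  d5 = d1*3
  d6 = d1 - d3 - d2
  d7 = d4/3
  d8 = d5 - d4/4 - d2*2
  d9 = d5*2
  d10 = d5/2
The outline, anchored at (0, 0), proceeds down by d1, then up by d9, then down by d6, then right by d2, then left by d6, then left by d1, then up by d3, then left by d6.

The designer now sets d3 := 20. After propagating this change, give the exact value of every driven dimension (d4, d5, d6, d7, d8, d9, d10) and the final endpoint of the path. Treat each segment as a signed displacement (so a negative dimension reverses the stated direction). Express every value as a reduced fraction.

Apply edit: d3 := 20
  d4 = d1 + d3 = 40
  d5 = d1*3 = 60
  d6 = d1 - d3 - d2 = -3
  d7 = d4/3 = 40/3
  d8 = d5 - d4/4 - d2*2 = 44
  d9 = d5*2 = 120
  d10 = d5/2 = 30
Walk from origin (0, 0):
  seg 1: down by d1 = 20 → (0, -20)
  seg 2: up by d9 = 120 → (0, 100)
  seg 3: down by d6 = -3 → (0, 103)
  seg 4: right by d2 = 3 → (3, 103)
  seg 5: left by d6 = -3 → (6, 103)
  seg 6: left by d1 = 20 → (-14, 103)
  seg 7: up by d3 = 20 → (-14, 123)
  seg 8: left by d6 = -3 → (-11, 123)

d4 = 40
d5 = 60
d6 = -3
d7 = 40/3
d8 = 44
d9 = 120
d10 = 30
endpoint = (-11, 123)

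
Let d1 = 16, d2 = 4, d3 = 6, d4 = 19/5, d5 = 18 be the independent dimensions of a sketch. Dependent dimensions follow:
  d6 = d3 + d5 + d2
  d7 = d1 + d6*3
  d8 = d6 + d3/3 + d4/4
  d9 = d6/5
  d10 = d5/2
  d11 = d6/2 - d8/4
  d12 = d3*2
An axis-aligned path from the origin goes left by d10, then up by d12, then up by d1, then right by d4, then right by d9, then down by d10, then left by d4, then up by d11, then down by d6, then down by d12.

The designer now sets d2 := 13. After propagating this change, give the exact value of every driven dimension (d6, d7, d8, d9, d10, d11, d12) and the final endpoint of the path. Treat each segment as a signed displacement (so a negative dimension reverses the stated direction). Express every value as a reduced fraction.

Apply edit: d2 := 13
  d6 = d3 + d5 + d2 = 37
  d7 = d1 + d6*3 = 127
  d8 = d6 + d3/3 + d4/4 = 799/20
  d9 = d6/5 = 37/5
  d10 = d5/2 = 9
  d11 = d6/2 - d8/4 = 681/80
  d12 = d3*2 = 12
Walk from origin (0, 0):
  seg 1: left by d10 = 9 → (-9, 0)
  seg 2: up by d12 = 12 → (-9, 12)
  seg 3: up by d1 = 16 → (-9, 28)
  seg 4: right by d4 = 19/5 → (-26/5, 28)
  seg 5: right by d9 = 37/5 → (11/5, 28)
  seg 6: down by d10 = 9 → (11/5, 19)
  seg 7: left by d4 = 19/5 → (-8/5, 19)
  seg 8: up by d11 = 681/80 → (-8/5, 2201/80)
  seg 9: down by d6 = 37 → (-8/5, -759/80)
  seg 10: down by d12 = 12 → (-8/5, -1719/80)

d6 = 37
d7 = 127
d8 = 799/20
d9 = 37/5
d10 = 9
d11 = 681/80
d12 = 12
endpoint = (-8/5, -1719/80)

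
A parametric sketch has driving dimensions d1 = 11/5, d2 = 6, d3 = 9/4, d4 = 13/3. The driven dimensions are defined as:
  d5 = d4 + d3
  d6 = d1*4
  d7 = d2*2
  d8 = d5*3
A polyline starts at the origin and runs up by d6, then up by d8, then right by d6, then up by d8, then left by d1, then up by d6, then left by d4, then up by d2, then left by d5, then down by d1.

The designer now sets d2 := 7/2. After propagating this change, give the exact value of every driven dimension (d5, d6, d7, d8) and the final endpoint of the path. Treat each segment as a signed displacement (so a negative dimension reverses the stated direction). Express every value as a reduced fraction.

d5 = 79/12
d6 = 44/5
d7 = 7
d8 = 79/4
endpoint = (-259/60, 292/5)

Apply edit: d2 := 7/2
  d5 = d4 + d3 = 79/12
  d6 = d1*4 = 44/5
  d7 = d2*2 = 7
  d8 = d5*3 = 79/4
Walk from origin (0, 0):
  seg 1: up by d6 = 44/5 → (0, 44/5)
  seg 2: up by d8 = 79/4 → (0, 571/20)
  seg 3: right by d6 = 44/5 → (44/5, 571/20)
  seg 4: up by d8 = 79/4 → (44/5, 483/10)
  seg 5: left by d1 = 11/5 → (33/5, 483/10)
  seg 6: up by d6 = 44/5 → (33/5, 571/10)
  seg 7: left by d4 = 13/3 → (34/15, 571/10)
  seg 8: up by d2 = 7/2 → (34/15, 303/5)
  seg 9: left by d5 = 79/12 → (-259/60, 303/5)
  seg 10: down by d1 = 11/5 → (-259/60, 292/5)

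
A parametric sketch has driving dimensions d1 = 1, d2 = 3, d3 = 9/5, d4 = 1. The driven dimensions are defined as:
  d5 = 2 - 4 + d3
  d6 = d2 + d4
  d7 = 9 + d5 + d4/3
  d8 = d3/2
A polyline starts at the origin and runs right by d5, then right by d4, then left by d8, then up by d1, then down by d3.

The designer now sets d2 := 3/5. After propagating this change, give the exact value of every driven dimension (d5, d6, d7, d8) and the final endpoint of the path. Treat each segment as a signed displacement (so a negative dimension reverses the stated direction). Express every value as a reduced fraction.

Apply edit: d2 := 3/5
  d5 = 2 - 4 + d3 = -1/5
  d6 = d2 + d4 = 8/5
  d7 = 9 + d5 + d4/3 = 137/15
  d8 = d3/2 = 9/10
Walk from origin (0, 0):
  seg 1: right by d5 = -1/5 → (-1/5, 0)
  seg 2: right by d4 = 1 → (4/5, 0)
  seg 3: left by d8 = 9/10 → (-1/10, 0)
  seg 4: up by d1 = 1 → (-1/10, 1)
  seg 5: down by d3 = 9/5 → (-1/10, -4/5)

d5 = -1/5
d6 = 8/5
d7 = 137/15
d8 = 9/10
endpoint = (-1/10, -4/5)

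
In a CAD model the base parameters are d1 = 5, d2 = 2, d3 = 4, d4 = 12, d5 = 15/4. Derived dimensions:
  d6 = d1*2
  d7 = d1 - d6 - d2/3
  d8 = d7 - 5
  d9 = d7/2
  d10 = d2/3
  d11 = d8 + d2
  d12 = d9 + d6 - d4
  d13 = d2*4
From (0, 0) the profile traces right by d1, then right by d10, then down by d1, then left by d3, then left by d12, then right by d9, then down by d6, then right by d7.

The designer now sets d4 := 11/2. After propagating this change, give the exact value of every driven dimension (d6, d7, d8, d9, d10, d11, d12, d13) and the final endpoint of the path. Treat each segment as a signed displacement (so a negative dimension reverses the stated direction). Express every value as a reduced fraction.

d6 = 10
d7 = -17/3
d8 = -32/3
d9 = -17/6
d10 = 2/3
d11 = -26/3
d12 = 5/3
d13 = 8
endpoint = (-17/2, -15)

Apply edit: d4 := 11/2
  d6 = d1*2 = 10
  d7 = d1 - d6 - d2/3 = -17/3
  d8 = d7 - 5 = -32/3
  d9 = d7/2 = -17/6
  d10 = d2/3 = 2/3
  d11 = d8 + d2 = -26/3
  d12 = d9 + d6 - d4 = 5/3
  d13 = d2*4 = 8
Walk from origin (0, 0):
  seg 1: right by d1 = 5 → (5, 0)
  seg 2: right by d10 = 2/3 → (17/3, 0)
  seg 3: down by d1 = 5 → (17/3, -5)
  seg 4: left by d3 = 4 → (5/3, -5)
  seg 5: left by d12 = 5/3 → (0, -5)
  seg 6: right by d9 = -17/6 → (-17/6, -5)
  seg 7: down by d6 = 10 → (-17/6, -15)
  seg 8: right by d7 = -17/3 → (-17/2, -15)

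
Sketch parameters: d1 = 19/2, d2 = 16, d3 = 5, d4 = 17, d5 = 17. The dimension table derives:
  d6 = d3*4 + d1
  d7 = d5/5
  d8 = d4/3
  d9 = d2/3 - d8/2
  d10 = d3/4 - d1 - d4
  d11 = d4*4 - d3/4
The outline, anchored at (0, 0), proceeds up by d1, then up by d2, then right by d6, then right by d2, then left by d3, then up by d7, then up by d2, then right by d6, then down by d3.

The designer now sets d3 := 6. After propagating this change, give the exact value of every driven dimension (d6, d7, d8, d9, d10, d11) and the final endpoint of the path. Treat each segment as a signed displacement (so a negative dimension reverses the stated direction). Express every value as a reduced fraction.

Apply edit: d3 := 6
  d6 = d3*4 + d1 = 67/2
  d7 = d5/5 = 17/5
  d8 = d4/3 = 17/3
  d9 = d2/3 - d8/2 = 5/2
  d10 = d3/4 - d1 - d4 = -25
  d11 = d4*4 - d3/4 = 133/2
Walk from origin (0, 0):
  seg 1: up by d1 = 19/2 → (0, 19/2)
  seg 2: up by d2 = 16 → (0, 51/2)
  seg 3: right by d6 = 67/2 → (67/2, 51/2)
  seg 4: right by d2 = 16 → (99/2, 51/2)
  seg 5: left by d3 = 6 → (87/2, 51/2)
  seg 6: up by d7 = 17/5 → (87/2, 289/10)
  seg 7: up by d2 = 16 → (87/2, 449/10)
  seg 8: right by d6 = 67/2 → (77, 449/10)
  seg 9: down by d3 = 6 → (77, 389/10)

d6 = 67/2
d7 = 17/5
d8 = 17/3
d9 = 5/2
d10 = -25
d11 = 133/2
endpoint = (77, 389/10)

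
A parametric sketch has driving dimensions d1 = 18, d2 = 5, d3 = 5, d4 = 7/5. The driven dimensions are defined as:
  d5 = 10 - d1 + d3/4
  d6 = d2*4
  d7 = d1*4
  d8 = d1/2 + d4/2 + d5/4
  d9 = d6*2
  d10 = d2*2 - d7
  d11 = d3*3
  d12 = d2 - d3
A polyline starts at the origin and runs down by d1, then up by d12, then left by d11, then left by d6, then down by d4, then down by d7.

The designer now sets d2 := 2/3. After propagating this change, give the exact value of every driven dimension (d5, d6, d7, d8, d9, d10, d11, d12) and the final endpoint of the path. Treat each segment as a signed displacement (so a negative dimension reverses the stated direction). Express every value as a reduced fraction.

d5 = -27/4
d6 = 8/3
d7 = 72
d8 = 641/80
d9 = 16/3
d10 = -212/3
d11 = 15
d12 = -13/3
endpoint = (-53/3, -1436/15)

Apply edit: d2 := 2/3
  d5 = 10 - d1 + d3/4 = -27/4
  d6 = d2*4 = 8/3
  d7 = d1*4 = 72
  d8 = d1/2 + d4/2 + d5/4 = 641/80
  d9 = d6*2 = 16/3
  d10 = d2*2 - d7 = -212/3
  d11 = d3*3 = 15
  d12 = d2 - d3 = -13/3
Walk from origin (0, 0):
  seg 1: down by d1 = 18 → (0, -18)
  seg 2: up by d12 = -13/3 → (0, -67/3)
  seg 3: left by d11 = 15 → (-15, -67/3)
  seg 4: left by d6 = 8/3 → (-53/3, -67/3)
  seg 5: down by d4 = 7/5 → (-53/3, -356/15)
  seg 6: down by d7 = 72 → (-53/3, -1436/15)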